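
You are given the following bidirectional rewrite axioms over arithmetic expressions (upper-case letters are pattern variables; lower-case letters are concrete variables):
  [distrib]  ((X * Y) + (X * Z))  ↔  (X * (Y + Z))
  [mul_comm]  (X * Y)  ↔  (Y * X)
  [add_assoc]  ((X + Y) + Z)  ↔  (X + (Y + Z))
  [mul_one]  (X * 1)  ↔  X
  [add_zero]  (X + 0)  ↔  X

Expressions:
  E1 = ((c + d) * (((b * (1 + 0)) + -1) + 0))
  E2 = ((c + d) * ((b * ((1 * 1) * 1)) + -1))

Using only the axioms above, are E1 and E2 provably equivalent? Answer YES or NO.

1. [add_zero →] (1 + 0)  →  1;  E1 = ((c + d) * (((b * 1) + -1) + 0))
2. [mul_one →] (b * 1)  →  b;  E1 = ((c + d) * ((b + -1) + 0))
3. [add_zero →] ((b + -1) + 0)  →  (b + -1);  E1 = ((c + d) * (b + -1))
4. [mul_one ←] b  →  (b * 1);  E1 = ((c + d) * ((b * 1) + -1))
5. [mul_one ←] 1  →  (1 * 1);  E1 = ((c + d) * ((b * (1 * 1)) + -1))
6. [mul_one ←] (1 * 1)  →  ((1 * 1) * 1);  this is E2

YES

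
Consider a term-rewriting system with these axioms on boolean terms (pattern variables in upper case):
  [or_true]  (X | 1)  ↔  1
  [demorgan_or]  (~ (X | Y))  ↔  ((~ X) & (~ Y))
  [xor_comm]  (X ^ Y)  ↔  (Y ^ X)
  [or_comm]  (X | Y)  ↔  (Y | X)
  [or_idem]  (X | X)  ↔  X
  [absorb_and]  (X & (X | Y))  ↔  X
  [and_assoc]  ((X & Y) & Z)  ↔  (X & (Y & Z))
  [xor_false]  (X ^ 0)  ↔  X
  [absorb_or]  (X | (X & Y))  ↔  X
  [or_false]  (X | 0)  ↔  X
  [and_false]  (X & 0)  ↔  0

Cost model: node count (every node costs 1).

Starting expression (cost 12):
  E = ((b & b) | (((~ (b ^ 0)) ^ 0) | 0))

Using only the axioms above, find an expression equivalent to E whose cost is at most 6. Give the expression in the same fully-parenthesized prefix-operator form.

step 1: or_false (→) rewrites (((~ (b ^ 0)) ^ 0) | 0) into ((~ (b ^ 0)) ^ 0), now ((b & b) | ((~ (b ^ 0)) ^ 0))
step 2: xor_false (→) rewrites ((~ (b ^ 0)) ^ 0) into (~ (b ^ 0)), now ((b & b) | (~ (b ^ 0)))
step 3: xor_false (→) rewrites (b ^ 0) into b, reaching cost 6 (bound 6)

((b & b) | (~ b))   [cost 6]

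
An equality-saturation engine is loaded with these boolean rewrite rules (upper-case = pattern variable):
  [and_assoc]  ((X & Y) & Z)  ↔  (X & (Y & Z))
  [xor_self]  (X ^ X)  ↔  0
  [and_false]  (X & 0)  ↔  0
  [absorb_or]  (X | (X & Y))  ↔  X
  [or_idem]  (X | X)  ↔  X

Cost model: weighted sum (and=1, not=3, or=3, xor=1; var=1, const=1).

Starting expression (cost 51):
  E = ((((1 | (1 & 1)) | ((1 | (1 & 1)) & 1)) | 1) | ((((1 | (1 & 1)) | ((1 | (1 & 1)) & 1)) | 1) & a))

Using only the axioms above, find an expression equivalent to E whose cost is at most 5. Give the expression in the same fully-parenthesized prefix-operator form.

(1 | 1)   [cost 5]

step 1: absorb_or (→) rewrites ((((1 | (1 & 1)) | ((1 | (1 & 1)) & 1)) | 1) | ((((1 | (1 & 1)) | ((1 | (1 & 1)) & 1)) | 1) & a)) into (((1 | (1 & 1)) | ((1 | (1 & 1)) & 1)) | 1)
step 2: absorb_or (→) rewrites ((1 | (1 & 1)) | ((1 | (1 & 1)) & 1)) into (1 | (1 & 1)), now ((1 | (1 & 1)) | 1)
step 3: absorb_or (→) rewrites (1 | (1 & 1)) into 1, reaching cost 5 (bound 5)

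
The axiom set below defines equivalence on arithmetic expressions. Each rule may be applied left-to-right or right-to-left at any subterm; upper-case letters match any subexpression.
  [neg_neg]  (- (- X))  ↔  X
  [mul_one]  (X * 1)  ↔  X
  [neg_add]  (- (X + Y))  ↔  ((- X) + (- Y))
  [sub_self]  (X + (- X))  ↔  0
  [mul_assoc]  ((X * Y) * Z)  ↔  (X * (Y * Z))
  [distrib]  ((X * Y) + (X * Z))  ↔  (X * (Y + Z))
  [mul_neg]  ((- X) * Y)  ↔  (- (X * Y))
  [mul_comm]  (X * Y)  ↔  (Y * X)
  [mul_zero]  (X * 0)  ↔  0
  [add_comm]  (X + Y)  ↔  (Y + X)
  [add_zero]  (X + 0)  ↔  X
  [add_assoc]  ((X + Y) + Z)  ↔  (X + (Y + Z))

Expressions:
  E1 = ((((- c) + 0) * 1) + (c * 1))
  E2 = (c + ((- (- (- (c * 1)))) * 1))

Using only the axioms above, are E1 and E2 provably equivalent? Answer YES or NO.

(1) (((- c) + 0) * 1)  =[mul_one →]=  ((- c) + 0)    ⊢ (((- c) + 0) + (c * 1))
(2) (c * 1)  =[mul_one →]=  c    ⊢ (((- c) + 0) + c)
(3) ((- c) + 0)  =[add_zero →]=  (- c)    ⊢ ((- c) + c)
(4) (- c)  =[mul_one ←]=  ((- c) * 1)    ⊢ (((- c) * 1) + c)
(5) (((- c) * 1) + c)  =[add_comm →]=  (c + ((- c) * 1))
(6) (- c)  =[neg_neg ←]=  (- (- (- c)))    ⊢ (c + ((- (- (- c))) * 1))
(7) c  =[mul_one ←]=  (c * 1)    ⊢ E2

YES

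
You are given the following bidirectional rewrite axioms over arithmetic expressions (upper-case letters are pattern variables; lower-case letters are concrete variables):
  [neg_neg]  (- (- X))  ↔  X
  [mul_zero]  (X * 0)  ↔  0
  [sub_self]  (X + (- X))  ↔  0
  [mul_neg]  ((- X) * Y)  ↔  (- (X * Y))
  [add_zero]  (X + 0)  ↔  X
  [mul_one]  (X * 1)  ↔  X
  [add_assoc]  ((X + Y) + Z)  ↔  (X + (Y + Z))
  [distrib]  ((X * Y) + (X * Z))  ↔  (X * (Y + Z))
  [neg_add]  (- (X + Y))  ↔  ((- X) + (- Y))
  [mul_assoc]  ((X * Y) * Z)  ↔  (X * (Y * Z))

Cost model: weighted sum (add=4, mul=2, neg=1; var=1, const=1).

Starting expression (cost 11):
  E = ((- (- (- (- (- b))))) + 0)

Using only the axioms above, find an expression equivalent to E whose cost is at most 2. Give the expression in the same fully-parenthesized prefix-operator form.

1. [add_zero →] ((- (- (- (- (- b))))) + 0)  →  (- (- (- (- (- b)))))
2. [neg_neg →] (- (- (- (- (- b)))))  →  (- (- (- b)))
3. [neg_neg →] (- (- b))  →  b;  cost 2 ≤ 2, done

(- b)   [cost 2]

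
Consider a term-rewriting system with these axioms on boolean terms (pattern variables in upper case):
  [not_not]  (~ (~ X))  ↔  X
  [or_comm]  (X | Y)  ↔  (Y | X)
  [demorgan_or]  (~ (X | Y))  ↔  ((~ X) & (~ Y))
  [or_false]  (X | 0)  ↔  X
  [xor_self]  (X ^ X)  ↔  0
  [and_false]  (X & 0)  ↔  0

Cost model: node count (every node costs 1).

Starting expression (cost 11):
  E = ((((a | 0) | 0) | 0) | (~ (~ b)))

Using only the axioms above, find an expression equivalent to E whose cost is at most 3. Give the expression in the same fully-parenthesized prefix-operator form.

(1) (a | 0)  =[or_false →]=  a    ⊢ (((a | 0) | 0) | (~ (~ b)))
(2) (~ (~ b))  =[not_not →]=  b    ⊢ (((a | 0) | 0) | b)
(3) (a | 0)  =[or_false →]=  a    ⊢ ((a | 0) | b)
(4) (a | 0)  =[or_false →]=  a    ⊢ cost 3, within 3

(a | b)   [cost 3]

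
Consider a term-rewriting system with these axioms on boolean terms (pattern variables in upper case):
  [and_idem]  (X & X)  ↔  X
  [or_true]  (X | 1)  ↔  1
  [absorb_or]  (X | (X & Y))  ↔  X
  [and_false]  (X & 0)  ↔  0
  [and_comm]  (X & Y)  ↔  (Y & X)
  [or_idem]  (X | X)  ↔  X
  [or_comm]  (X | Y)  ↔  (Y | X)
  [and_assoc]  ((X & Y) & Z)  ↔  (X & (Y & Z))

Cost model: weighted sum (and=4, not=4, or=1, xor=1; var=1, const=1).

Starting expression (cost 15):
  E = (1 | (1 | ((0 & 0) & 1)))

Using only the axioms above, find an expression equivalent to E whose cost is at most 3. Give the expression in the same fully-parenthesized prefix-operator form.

1. [and_comm →] ((0 & 0) & 1)  →  (1 & (0 & 0));  E = (1 | (1 | (1 & (0 & 0))))
2. [and_idem →] (0 & 0)  →  0;  E = (1 | (1 | (1 & 0)))
3. [absorb_or →] (1 | (1 & 0))  →  1;  cost 3 ≤ 3, done

(1 | 1)   [cost 3]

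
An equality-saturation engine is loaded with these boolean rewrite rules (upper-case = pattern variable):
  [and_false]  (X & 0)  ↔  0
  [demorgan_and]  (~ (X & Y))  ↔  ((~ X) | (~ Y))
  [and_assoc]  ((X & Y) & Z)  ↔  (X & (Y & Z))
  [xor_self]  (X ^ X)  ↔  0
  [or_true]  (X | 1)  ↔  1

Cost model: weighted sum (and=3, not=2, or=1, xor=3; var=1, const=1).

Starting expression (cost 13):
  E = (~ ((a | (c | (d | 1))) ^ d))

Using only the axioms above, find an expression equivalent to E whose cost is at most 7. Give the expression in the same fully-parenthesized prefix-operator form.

(~ (1 ^ d))   [cost 7]

step 1: or_true (→) rewrites (d | 1) into 1, now (~ ((a | (c | 1)) ^ d))
step 2: or_true (→) rewrites (c | 1) into 1, now (~ ((a | 1) ^ d))
step 3: or_true (→) rewrites (a | 1) into 1, reaching cost 7 (bound 7)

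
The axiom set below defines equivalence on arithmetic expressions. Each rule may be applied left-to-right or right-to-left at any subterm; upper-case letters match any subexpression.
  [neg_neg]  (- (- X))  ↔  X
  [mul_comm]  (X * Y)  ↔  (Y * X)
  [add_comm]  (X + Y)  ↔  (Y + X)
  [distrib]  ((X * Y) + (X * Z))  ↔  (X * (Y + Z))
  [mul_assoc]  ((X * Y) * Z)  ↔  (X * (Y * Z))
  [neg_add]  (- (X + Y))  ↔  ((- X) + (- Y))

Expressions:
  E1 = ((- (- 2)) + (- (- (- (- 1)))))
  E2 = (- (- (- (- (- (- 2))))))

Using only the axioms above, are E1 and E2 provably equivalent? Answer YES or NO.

NO

The axioms are sound identities: if E1 ↔* E2 then E1 and E2 evaluate identically under any assignment.
Under the empty assignment (no variables occur): E1 evaluates to 3, E2 to 2. Distinct ⇒ no rewrite sequence connects them.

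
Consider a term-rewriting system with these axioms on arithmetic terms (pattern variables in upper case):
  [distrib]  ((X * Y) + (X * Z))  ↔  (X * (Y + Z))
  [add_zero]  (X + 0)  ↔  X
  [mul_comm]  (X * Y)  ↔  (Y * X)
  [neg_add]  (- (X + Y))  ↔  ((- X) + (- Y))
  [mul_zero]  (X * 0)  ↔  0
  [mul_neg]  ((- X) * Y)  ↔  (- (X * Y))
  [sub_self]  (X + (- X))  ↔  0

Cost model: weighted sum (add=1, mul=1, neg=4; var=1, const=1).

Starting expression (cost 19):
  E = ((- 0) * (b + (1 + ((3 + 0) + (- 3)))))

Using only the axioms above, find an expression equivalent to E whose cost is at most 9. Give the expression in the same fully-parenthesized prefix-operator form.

((- 0) * (b + 1))   [cost 9]

1. [add_zero →] (3 + 0)  →  3;  E = ((- 0) * (b + (1 + (3 + (- 3)))))
2. [sub_self →] (3 + (- 3))  →  0;  E = ((- 0) * (b + (1 + 0)))
3. [add_zero →] (1 + 0)  →  1;  cost 9 ≤ 9, done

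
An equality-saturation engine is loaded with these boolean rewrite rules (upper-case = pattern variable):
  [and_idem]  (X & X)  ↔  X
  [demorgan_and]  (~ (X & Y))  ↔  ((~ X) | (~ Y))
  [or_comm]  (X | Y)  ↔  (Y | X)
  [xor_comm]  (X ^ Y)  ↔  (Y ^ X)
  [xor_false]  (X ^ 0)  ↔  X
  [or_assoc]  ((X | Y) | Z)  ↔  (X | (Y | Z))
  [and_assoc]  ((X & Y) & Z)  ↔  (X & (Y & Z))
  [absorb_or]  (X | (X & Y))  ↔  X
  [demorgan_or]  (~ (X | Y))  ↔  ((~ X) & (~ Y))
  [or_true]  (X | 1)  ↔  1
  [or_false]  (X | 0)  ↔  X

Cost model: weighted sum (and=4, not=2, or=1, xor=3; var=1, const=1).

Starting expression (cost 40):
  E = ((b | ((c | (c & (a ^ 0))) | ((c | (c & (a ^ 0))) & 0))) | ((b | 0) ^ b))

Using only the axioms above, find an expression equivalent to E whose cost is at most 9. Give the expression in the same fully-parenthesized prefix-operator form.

(1) ((c | (c & (a ^ 0))) | ((c | (c & (a ^ 0))) & 0))  =[absorb_or →]=  (c | (c & (a ^ 0)))    ⊢ ((b | (c | (c & (a ^ 0)))) | ((b | 0) ^ b))
(2) (a ^ 0)  =[xor_false →]=  a    ⊢ ((b | (c | (c & a))) | ((b | 0) ^ b))
(3) (c | (c & a))  =[absorb_or →]=  c    ⊢ ((b | c) | ((b | 0) ^ b))
(4) (b | 0)  =[or_false →]=  b    ⊢ cost 9, within 9

((b | c) | (b ^ b))   [cost 9]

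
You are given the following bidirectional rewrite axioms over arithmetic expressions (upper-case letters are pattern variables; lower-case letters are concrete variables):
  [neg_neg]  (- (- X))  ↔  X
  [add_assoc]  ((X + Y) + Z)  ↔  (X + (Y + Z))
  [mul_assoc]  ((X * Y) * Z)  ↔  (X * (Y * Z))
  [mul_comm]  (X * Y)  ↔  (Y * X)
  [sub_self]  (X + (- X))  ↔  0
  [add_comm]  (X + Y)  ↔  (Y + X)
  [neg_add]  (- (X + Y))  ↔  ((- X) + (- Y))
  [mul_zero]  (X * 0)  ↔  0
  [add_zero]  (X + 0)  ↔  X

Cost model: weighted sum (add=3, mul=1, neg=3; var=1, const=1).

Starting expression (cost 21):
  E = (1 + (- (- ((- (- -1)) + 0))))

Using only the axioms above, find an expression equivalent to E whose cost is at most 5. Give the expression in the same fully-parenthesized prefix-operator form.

step 1: neg_neg (→) rewrites (- (- -1)) into -1, now (1 + (- (- (-1 + 0))))
step 2: add_zero (→) rewrites (-1 + 0) into -1, now (1 + (- (- -1)))
step 3: neg_neg (→) rewrites (- (- -1)) into -1, reaching cost 5 (bound 5)

(1 + -1)   [cost 5]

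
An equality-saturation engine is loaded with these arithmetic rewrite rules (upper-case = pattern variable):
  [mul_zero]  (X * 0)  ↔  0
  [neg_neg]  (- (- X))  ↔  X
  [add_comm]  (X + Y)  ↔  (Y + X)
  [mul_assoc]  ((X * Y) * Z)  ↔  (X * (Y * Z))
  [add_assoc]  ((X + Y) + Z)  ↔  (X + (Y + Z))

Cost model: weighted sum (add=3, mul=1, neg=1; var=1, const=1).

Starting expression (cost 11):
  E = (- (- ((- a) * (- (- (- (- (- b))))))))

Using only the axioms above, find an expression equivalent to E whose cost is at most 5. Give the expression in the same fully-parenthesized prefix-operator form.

step 1: neg_neg (→) rewrites (- (- (- b))) into (- b), now (- (- ((- a) * (- (- (- b))))))
step 2: neg_neg (→) rewrites (- (- (- b))) into (- b), now (- (- ((- a) * (- b))))
step 3: neg_neg (→) rewrites (- (- ((- a) * (- b)))) into ((- a) * (- b)), reaching cost 5 (bound 5)

((- a) * (- b))   [cost 5]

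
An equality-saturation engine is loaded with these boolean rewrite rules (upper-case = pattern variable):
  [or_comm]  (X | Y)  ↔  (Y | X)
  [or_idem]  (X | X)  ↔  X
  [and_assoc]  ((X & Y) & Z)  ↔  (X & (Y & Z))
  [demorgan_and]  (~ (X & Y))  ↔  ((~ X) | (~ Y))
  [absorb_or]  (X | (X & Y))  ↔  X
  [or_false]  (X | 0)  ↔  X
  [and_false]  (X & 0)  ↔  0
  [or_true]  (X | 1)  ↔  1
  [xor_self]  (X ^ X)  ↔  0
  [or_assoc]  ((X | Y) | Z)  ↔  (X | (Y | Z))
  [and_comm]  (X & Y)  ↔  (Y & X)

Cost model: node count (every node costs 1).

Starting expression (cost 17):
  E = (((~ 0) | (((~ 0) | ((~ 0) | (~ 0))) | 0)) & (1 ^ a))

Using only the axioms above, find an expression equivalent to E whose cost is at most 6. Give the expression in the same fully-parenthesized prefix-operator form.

((~ 0) & (1 ^ a))   [cost 6]

1. [or_idem →] ((~ 0) | (~ 0))  →  (~ 0);  E = (((~ 0) | (((~ 0) | (~ 0)) | 0)) & (1 ^ a))
2. [or_idem →] ((~ 0) | (~ 0))  →  (~ 0);  E = (((~ 0) | ((~ 0) | 0)) & (1 ^ a))
3. [or_false →] ((~ 0) | 0)  →  (~ 0);  E = (((~ 0) | (~ 0)) & (1 ^ a))
4. [or_idem →] ((~ 0) | (~ 0))  →  (~ 0);  cost 6 ≤ 6, done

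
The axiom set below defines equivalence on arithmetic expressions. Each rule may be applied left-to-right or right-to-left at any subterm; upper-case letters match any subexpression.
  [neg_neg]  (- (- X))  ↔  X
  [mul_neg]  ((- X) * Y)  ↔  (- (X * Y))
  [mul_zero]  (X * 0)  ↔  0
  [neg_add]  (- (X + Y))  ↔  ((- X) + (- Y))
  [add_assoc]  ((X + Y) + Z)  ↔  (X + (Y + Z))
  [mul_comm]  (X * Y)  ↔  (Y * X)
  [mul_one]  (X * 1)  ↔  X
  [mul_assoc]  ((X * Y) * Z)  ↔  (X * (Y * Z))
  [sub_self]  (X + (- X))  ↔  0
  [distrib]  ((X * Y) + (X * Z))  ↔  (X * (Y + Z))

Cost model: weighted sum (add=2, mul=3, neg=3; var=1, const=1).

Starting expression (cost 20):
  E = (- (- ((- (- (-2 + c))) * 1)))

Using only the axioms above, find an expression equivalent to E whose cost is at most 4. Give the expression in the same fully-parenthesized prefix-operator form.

(-2 + c)   [cost 4]

step 1: mul_one (→) rewrites ((- (- (-2 + c))) * 1) into (- (- (-2 + c))), now (- (- (- (- (-2 + c)))))
step 2: neg_neg (→) rewrites (- (- (-2 + c))) into (-2 + c), now (- (- (-2 + c)))
step 3: neg_neg (→) rewrites (- (- (-2 + c))) into (-2 + c), reaching cost 4 (bound 4)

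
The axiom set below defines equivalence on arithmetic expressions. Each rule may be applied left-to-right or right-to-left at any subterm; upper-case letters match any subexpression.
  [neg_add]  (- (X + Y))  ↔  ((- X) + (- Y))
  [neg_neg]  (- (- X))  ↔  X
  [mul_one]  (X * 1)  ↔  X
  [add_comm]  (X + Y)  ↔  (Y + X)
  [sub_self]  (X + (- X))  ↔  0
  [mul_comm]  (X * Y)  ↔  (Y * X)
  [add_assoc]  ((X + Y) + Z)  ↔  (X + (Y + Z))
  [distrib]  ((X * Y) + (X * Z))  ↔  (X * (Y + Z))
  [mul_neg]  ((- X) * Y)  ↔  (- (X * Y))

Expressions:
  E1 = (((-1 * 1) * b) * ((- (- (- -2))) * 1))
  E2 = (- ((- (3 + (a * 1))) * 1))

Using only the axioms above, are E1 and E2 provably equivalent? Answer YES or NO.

All listed rules preserve value, hence provable equivalence implies equal values everywhere; look for a separating assignment.
a=0, b=0 gives E1 ↦ 0, E2 ↦ 3; values differ ⇒ not provably equivalent.

NO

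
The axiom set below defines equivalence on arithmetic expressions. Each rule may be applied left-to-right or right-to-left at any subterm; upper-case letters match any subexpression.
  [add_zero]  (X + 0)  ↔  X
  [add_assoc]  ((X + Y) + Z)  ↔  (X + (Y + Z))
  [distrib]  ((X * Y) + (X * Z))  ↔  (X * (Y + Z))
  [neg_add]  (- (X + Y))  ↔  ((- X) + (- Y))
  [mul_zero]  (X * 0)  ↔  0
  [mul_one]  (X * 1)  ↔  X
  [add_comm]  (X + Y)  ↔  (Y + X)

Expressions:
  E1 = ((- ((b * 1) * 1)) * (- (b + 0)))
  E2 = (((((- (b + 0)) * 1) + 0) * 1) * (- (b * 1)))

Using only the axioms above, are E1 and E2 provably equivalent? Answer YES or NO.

YES

step 1: mul_one (→) rewrites ((b * 1) * 1) into (b * 1), now ((- (b * 1)) * (- (b + 0)))
step 2: mul_one (→) rewrites (b * 1) into b, now ((- b) * (- (b + 0)))
step 3: add_zero (→) rewrites (b + 0) into b, now ((- b) * (- b))
step 4: mul_one (←) rewrites b into (b * 1), now ((- b) * (- (b * 1)))
step 5: mul_one (←) rewrites (- b) into ((- b) * 1), now (((- b) * 1) * (- (b * 1)))
step 6: mul_one (←) rewrites (- b) into ((- b) * 1), now ((((- b) * 1) * 1) * (- (b * 1)))
step 7: add_zero (←) rewrites ((- b) * 1) into (((- b) * 1) + 0), now (((((- b) * 1) + 0) * 1) * (- (b * 1)))
step 8: add_zero (←) rewrites b into (b + 0), which is E2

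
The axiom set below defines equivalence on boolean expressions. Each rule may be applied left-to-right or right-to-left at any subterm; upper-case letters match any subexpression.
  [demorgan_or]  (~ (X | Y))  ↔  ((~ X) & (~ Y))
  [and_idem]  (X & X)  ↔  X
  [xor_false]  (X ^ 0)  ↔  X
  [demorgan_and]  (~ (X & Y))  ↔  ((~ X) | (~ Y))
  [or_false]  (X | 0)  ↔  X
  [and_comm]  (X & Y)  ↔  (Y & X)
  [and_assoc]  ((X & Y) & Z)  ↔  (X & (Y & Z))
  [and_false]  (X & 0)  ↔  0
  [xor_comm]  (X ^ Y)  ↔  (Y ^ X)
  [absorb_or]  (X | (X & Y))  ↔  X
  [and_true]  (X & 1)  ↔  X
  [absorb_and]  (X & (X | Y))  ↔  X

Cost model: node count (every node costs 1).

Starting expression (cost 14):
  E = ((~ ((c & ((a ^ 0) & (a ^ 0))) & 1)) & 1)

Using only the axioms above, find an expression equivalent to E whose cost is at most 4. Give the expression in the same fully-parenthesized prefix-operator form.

(~ (a & c))   [cost 4]

1. [and_idem →] ((a ^ 0) & (a ^ 0))  →  (a ^ 0);  E = ((~ ((c & (a ^ 0)) & 1)) & 1)
2. [and_comm →] (c & (a ^ 0))  →  ((a ^ 0) & c);  E = ((~ (((a ^ 0) & c) & 1)) & 1)
3. [and_true →] (((a ^ 0) & c) & 1)  →  ((a ^ 0) & c);  E = ((~ ((a ^ 0) & c)) & 1)
4. [and_true →] ((~ ((a ^ 0) & c)) & 1)  →  (~ ((a ^ 0) & c))
5. [xor_false →] (a ^ 0)  →  a;  cost 4 ≤ 4, done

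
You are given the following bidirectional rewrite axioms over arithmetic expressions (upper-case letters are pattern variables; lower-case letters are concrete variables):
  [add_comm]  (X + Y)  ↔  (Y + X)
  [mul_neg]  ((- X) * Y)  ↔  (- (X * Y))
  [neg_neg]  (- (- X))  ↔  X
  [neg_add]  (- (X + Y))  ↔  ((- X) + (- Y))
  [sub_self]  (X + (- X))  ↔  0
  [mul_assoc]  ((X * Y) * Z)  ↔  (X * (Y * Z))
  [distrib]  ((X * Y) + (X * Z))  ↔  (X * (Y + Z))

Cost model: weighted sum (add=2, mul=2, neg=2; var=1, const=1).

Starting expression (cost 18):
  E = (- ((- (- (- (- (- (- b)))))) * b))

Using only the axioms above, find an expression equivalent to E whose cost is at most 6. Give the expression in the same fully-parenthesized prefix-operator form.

(1) (- (- b))  =[neg_neg →]=  b    ⊢ (- ((- (- (- (- b)))) * b))
(2) (- (- (- b)))  =[neg_neg →]=  (- b)    ⊢ (- ((- (- b)) * b))
(3) (- (- b))  =[neg_neg →]=  b    ⊢ cost 6, within 6

(- (b * b))   [cost 6]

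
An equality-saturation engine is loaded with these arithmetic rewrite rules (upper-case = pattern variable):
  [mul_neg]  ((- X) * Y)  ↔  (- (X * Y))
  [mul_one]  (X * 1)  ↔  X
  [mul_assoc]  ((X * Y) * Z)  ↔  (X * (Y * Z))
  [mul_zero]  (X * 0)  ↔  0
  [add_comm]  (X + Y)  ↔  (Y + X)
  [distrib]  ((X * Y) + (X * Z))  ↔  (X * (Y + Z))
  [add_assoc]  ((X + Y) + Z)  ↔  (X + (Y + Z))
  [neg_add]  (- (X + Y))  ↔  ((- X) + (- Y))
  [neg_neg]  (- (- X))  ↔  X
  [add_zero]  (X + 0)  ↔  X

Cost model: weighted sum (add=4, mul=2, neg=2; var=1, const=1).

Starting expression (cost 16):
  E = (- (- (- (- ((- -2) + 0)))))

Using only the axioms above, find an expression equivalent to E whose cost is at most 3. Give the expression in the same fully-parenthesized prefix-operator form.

(1) (- (- (- ((- -2) + 0))))  =[neg_neg →]=  (- ((- -2) + 0))    ⊢ (- (- ((- -2) + 0)))
(2) (- (- ((- -2) + 0)))  =[neg_neg →]=  ((- -2) + 0)
(3) ((- -2) + 0)  =[add_zero →]=  (- -2)    ⊢ cost 3, within 3

(- -2)   [cost 3]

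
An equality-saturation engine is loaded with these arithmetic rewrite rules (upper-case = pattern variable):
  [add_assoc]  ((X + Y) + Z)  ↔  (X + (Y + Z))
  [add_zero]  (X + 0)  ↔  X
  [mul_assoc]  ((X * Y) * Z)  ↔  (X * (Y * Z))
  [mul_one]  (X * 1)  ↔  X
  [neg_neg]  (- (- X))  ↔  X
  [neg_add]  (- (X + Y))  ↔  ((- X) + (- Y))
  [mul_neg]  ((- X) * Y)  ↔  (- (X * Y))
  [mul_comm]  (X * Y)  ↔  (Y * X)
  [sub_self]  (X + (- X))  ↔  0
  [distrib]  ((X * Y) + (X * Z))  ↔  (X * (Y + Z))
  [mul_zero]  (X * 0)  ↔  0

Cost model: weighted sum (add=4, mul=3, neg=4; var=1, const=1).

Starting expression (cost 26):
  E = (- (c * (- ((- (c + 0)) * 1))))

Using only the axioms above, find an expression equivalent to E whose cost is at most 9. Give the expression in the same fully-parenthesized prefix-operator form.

1. [add_zero →] (c + 0)  →  c;  E = (- (c * (- ((- c) * 1))))
2. [mul_one →] ((- c) * 1)  →  (- c);  E = (- (c * (- (- c))))
3. [neg_neg →] (- (- c))  →  c;  cost 9 ≤ 9, done

(- (c * c))   [cost 9]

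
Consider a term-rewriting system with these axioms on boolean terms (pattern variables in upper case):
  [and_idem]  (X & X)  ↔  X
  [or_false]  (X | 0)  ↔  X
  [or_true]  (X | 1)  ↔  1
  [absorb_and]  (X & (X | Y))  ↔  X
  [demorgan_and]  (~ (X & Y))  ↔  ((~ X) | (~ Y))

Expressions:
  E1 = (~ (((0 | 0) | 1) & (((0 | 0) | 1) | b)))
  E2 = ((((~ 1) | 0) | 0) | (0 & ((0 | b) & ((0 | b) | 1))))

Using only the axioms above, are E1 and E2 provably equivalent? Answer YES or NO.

YES

(1) (((0 | 0) | 1) & (((0 | 0) | 1) | b))  =[absorb_and →]=  ((0 | 0) | 1)    ⊢ (~ ((0 | 0) | 1))
(2) (0 | 0)  =[or_false →]=  0    ⊢ (~ (0 | 1))
(3) (0 | 1)  =[or_true →]=  1    ⊢ (~ 1)
(4) (~ 1)  =[or_false ←]=  ((~ 1) | 0)
(5) (~ 1)  =[or_false ←]=  ((~ 1) | 0)    ⊢ (((~ 1) | 0) | 0)
(6) (((~ 1) | 0) | 0)  =[or_false ←]=  ((((~ 1) | 0) | 0) | 0)
(7) 0  =[absorb_and ←]=  (0 & (0 | b))    ⊢ ((((~ 1) | 0) | 0) | (0 & (0 | b)))
(8) (0 | b)  =[absorb_and ←]=  ((0 | b) & ((0 | b) | 1))    ⊢ E2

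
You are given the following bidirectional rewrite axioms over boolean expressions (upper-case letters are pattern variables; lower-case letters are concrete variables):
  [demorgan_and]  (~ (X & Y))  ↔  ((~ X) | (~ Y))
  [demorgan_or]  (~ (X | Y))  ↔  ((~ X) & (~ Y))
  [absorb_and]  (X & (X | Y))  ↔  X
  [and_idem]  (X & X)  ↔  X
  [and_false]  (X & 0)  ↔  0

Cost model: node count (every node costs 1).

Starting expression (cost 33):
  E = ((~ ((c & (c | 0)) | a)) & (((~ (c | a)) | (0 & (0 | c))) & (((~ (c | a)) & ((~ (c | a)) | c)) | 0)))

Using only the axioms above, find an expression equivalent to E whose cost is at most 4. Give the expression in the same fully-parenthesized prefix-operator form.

step 1: absorb_and (→) rewrites ((~ (c | a)) & ((~ (c | a)) | c)) into (~ (c | a)), now ((~ ((c & (c | 0)) | a)) & (((~ (c | a)) | (0 & (0 | c))) & ((~ (c | a)) | 0)))
step 2: absorb_and (→) rewrites (c & (c | 0)) into c, now ((~ (c | a)) & (((~ (c | a)) | (0 & (0 | c))) & ((~ (c | a)) | 0)))
step 3: absorb_and (→) rewrites (0 & (0 | c)) into 0, now ((~ (c | a)) & (((~ (c | a)) | 0) & ((~ (c | a)) | 0)))
step 4: and_idem (→) rewrites (((~ (c | a)) | 0) & ((~ (c | a)) | 0)) into ((~ (c | a)) | 0), now ((~ (c | a)) & ((~ (c | a)) | 0))
step 5: absorb_and (→) rewrites ((~ (c | a)) & ((~ (c | a)) | 0)) into (~ (c | a)), reaching cost 4 (bound 4)

(~ (c | a))   [cost 4]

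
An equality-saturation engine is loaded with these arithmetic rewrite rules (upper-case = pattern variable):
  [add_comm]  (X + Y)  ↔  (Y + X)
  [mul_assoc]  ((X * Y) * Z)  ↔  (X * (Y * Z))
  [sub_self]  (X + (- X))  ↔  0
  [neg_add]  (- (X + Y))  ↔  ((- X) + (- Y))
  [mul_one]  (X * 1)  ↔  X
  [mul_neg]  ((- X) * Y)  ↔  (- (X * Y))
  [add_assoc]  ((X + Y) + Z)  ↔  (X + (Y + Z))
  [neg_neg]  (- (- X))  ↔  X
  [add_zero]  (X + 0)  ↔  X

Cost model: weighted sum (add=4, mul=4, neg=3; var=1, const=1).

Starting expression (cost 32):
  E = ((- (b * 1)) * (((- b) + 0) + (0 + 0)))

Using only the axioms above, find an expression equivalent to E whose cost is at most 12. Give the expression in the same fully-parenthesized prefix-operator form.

((- b) * (- b))   [cost 12]

step 1: add_zero (→) rewrites ((- b) + 0) into (- b), now ((- (b * 1)) * ((- b) + (0 + 0)))
step 2: add_zero (→) rewrites (0 + 0) into 0, now ((- (b * 1)) * ((- b) + 0))
step 3: mul_one (→) rewrites (b * 1) into b, now ((- b) * ((- b) + 0))
step 4: add_zero (→) rewrites ((- b) + 0) into (- b), reaching cost 12 (bound 12)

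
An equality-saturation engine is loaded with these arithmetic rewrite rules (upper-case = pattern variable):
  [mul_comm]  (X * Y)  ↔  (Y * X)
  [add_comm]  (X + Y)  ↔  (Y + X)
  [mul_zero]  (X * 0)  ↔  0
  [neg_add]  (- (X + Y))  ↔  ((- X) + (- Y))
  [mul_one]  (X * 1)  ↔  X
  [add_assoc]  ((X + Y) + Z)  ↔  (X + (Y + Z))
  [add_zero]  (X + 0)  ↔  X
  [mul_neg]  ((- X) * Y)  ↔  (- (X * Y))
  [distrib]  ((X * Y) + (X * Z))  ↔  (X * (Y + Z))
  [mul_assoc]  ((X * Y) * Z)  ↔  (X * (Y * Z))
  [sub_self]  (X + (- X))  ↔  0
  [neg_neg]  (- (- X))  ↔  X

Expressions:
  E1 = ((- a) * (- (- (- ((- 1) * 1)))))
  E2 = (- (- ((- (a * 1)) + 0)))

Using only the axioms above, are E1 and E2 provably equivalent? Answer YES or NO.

YES

(1) (- (- (- ((- 1) * 1))))  =[neg_neg →]=  (- ((- 1) * 1))    ⊢ ((- a) * (- ((- 1) * 1)))
(2) ((- 1) * 1)  =[mul_one →]=  (- 1)    ⊢ ((- a) * (- (- 1)))
(3) (- (- 1))  =[neg_neg →]=  1    ⊢ ((- a) * 1)
(4) ((- a) * 1)  =[mul_one →]=  (- a)
(5) a  =[mul_one ←]=  (a * 1)    ⊢ (- (a * 1))
(6) (- (a * 1))  =[neg_neg ←]=  (- (- (- (a * 1))))
(7) (- (a * 1))  =[add_zero ←]=  ((- (a * 1)) + 0)    ⊢ E2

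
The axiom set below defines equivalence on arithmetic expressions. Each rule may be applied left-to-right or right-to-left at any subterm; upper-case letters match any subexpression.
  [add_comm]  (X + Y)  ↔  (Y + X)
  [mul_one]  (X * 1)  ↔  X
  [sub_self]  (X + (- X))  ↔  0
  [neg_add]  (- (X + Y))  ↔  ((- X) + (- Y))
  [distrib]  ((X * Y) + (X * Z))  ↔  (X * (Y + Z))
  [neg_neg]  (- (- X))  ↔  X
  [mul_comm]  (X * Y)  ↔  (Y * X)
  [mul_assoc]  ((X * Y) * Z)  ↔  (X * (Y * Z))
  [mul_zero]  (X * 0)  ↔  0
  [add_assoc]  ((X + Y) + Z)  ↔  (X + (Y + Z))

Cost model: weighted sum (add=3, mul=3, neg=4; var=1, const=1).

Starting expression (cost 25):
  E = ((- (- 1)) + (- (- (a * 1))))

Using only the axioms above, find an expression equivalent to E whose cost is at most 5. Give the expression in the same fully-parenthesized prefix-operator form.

(1 + a)   [cost 5]

1. [neg_neg →] (- (- 1))  →  1;  E = (1 + (- (- (a * 1))))
2. [mul_one →] (a * 1)  →  a;  E = (1 + (- (- a)))
3. [neg_neg →] (- (- a))  →  a;  cost 5 ≤ 5, done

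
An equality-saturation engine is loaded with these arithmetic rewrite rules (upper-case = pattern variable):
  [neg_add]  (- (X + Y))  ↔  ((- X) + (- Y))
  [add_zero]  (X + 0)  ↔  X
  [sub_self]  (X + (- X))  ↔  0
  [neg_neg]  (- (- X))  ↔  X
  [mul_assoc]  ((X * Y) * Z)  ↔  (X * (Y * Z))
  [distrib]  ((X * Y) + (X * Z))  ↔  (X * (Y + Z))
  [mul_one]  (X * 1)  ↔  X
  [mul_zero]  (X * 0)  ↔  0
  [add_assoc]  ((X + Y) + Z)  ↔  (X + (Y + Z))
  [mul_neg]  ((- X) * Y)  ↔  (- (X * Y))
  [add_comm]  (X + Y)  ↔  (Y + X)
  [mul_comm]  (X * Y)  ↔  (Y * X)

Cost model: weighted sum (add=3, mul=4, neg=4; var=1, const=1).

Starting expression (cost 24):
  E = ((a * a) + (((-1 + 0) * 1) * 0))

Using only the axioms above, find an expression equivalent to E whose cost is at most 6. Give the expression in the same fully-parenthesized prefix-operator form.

(a * a)   [cost 6]

step 1: add_zero (→) rewrites (-1 + 0) into -1, now ((a * a) + ((-1 * 1) * 0))
step 2: mul_one (→) rewrites (-1 * 1) into -1, now ((a * a) + (-1 * 0))
step 3: mul_zero (→) rewrites (-1 * 0) into 0, now ((a * a) + 0)
step 4: add_zero (→) rewrites ((a * a) + 0) into (a * a), reaching cost 6 (bound 6)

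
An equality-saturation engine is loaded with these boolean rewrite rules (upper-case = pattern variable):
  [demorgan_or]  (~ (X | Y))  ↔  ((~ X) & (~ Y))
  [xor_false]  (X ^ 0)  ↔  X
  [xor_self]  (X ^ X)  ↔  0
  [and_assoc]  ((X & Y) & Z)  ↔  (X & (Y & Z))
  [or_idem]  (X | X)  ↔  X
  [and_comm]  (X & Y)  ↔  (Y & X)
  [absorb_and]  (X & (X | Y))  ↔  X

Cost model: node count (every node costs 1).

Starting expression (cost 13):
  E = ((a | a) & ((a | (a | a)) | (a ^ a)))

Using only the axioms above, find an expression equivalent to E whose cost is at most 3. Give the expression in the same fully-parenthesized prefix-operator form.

(a | a)   [cost 3]

(1) (a | a)  =[or_idem →]=  a    ⊢ ((a | a) & ((a | a) | (a ^ a)))
(2) (a ^ a)  =[xor_self →]=  0    ⊢ ((a | a) & ((a | a) | 0))
(3) ((a | a) & ((a | a) | 0))  =[absorb_and →]=  (a | a)    ⊢ cost 3, within 3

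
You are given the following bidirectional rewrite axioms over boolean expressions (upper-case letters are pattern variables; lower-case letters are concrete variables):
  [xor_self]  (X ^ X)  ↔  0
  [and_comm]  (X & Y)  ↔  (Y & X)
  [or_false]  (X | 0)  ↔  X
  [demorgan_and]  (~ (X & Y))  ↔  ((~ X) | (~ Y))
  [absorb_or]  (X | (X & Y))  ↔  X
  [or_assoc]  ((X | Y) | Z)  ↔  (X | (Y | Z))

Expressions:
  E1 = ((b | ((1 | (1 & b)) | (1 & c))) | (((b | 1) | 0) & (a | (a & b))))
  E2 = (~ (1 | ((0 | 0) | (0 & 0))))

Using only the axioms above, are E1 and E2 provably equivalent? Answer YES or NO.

NO

The axioms are sound identities: if E1 ↔* E2 then E1 and E2 evaluate identically under any assignment.
Under a=0, b=0, c=0: E1 evaluates to 1, E2 to 0. Distinct ⇒ no rewrite sequence connects them.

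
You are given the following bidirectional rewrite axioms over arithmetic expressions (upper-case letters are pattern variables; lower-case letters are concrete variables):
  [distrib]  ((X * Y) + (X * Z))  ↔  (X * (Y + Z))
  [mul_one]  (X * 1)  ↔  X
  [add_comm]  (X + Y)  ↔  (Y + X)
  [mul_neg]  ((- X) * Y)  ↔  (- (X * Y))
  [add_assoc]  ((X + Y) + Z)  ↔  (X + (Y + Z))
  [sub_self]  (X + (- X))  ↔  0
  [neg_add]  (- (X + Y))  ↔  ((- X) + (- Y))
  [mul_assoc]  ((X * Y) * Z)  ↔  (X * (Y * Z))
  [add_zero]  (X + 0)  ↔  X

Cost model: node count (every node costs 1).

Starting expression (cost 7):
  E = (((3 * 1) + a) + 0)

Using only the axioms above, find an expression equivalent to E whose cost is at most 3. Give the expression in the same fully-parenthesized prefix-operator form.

1. [add_zero →] (((3 * 1) + a) + 0)  →  ((3 * 1) + a)
2. [mul_one →] (3 * 1)  →  3;  cost 3 ≤ 3, done

(3 + a)   [cost 3]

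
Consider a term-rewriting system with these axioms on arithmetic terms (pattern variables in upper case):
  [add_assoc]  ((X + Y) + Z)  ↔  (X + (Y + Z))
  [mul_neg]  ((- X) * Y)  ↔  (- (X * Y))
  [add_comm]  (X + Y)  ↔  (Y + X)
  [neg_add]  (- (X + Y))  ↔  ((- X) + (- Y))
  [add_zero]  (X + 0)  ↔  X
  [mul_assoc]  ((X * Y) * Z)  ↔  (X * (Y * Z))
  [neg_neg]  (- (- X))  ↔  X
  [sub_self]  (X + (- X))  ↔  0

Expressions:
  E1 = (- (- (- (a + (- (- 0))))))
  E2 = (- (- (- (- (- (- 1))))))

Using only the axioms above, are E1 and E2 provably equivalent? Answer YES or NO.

NO

The axioms are sound identities: if E1 ↔* E2 then E1 and E2 evaluate identically under any assignment.
Under a=0: E1 evaluates to 0, E2 to 1. Distinct ⇒ no rewrite sequence connects them.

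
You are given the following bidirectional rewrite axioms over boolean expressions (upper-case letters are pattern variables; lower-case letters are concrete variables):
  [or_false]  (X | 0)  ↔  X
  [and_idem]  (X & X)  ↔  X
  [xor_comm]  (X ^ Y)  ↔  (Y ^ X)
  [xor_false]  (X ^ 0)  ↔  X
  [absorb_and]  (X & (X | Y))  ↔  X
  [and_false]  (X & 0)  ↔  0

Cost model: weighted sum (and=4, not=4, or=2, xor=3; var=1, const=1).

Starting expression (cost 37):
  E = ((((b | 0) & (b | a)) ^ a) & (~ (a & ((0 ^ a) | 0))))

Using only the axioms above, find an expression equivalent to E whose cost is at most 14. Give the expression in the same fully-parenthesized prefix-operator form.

((b ^ a) & (~ a))   [cost 14]

1. [or_false →] ((0 ^ a) | 0)  →  (0 ^ a);  E = ((((b | 0) & (b | a)) ^ a) & (~ (a & (0 ^ a))))
2. [xor_comm →] (0 ^ a)  →  (a ^ 0);  E = ((((b | 0) & (b | a)) ^ a) & (~ (a & (a ^ 0))))
3. [or_false →] (b | 0)  →  b;  E = (((b & (b | a)) ^ a) & (~ (a & (a ^ 0))))
4. [absorb_and →] (b & (b | a))  →  b;  E = ((b ^ a) & (~ (a & (a ^ 0))))
5. [xor_false →] (a ^ 0)  →  a;  E = ((b ^ a) & (~ (a & a)))
6. [and_idem →] (a & a)  →  a;  cost 14 ≤ 14, done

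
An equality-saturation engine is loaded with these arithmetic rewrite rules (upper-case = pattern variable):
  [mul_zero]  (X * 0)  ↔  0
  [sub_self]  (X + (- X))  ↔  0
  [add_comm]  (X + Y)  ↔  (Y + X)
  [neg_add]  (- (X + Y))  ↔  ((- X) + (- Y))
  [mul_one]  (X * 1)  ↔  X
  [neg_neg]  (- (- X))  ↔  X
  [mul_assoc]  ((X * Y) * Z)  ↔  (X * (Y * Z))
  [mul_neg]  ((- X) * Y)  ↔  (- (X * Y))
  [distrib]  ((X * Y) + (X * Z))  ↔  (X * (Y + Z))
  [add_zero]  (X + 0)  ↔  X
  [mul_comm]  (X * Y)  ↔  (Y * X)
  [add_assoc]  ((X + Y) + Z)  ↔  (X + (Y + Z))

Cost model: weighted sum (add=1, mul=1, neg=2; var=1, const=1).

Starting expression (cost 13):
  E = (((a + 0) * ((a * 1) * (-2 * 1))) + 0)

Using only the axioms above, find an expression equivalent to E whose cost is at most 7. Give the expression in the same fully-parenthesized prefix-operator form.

((a + 0) * (a * -2))   [cost 7]

(1) (((a + 0) * ((a * 1) * (-2 * 1))) + 0)  =[add_zero →]=  ((a + 0) * ((a * 1) * (-2 * 1)))
(2) (a * 1)  =[mul_one →]=  a    ⊢ ((a + 0) * (a * (-2 * 1)))
(3) (-2 * 1)  =[mul_one →]=  -2    ⊢ cost 7, within 7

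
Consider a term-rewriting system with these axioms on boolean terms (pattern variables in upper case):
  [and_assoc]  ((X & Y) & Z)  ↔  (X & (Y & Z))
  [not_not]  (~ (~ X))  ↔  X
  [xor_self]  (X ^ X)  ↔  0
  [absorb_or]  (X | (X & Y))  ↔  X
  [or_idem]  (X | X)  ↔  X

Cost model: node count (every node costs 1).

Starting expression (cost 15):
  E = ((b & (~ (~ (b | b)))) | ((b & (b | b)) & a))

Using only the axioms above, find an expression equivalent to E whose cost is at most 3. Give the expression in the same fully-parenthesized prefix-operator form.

1. [not_not →] (~ (~ (b | b)))  →  (b | b);  E = ((b & (b | b)) | ((b & (b | b)) & a))
2. [absorb_or →] ((b & (b | b)) | ((b & (b | b)) & a))  →  (b & (b | b))
3. [or_idem →] (b | b)  →  b;  cost 3 ≤ 3, done

(b & b)   [cost 3]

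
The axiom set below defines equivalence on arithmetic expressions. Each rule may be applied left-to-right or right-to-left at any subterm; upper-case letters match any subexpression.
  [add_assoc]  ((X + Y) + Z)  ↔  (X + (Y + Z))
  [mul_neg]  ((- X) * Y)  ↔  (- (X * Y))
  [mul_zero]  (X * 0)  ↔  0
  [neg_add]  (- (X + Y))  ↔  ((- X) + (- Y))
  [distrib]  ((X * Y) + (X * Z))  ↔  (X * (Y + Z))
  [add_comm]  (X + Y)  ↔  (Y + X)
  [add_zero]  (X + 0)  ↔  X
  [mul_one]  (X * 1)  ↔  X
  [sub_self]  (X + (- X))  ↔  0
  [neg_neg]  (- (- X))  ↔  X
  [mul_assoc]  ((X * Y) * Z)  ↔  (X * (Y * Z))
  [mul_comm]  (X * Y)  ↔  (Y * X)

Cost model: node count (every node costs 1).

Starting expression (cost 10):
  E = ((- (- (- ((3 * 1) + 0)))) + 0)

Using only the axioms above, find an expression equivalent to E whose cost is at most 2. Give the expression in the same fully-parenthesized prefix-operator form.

(- 3)   [cost 2]

(1) (3 * 1)  =[mul_one →]=  3    ⊢ ((- (- (- (3 + 0)))) + 0)
(2) (3 + 0)  =[add_zero →]=  3    ⊢ ((- (- (- 3))) + 0)
(3) ((- (- (- 3))) + 0)  =[add_zero →]=  (- (- (- 3)))
(4) (- (- (- 3)))  =[neg_neg →]=  (- 3)    ⊢ cost 2, within 2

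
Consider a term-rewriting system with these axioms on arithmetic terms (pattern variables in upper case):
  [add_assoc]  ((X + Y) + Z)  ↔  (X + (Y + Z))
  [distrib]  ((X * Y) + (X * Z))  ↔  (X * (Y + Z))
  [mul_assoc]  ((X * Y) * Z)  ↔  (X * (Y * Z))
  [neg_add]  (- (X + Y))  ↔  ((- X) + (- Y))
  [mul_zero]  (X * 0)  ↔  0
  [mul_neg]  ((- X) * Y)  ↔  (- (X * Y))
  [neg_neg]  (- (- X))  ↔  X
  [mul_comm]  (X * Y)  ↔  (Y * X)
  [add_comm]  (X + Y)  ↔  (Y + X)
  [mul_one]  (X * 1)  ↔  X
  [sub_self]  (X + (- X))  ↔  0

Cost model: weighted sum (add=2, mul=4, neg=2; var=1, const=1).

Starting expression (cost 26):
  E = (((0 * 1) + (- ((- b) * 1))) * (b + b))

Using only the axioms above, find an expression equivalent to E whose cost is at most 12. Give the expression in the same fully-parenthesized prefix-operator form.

1. [mul_one →] (0 * 1)  →  0;  E = ((0 + (- ((- b) * 1))) * (b + b))
2. [mul_one →] ((- b) * 1)  →  (- b);  E = ((0 + (- (- b))) * (b + b))
3. [neg_neg →] (- (- b))  →  b;  cost 12 ≤ 12, done

((0 + b) * (b + b))   [cost 12]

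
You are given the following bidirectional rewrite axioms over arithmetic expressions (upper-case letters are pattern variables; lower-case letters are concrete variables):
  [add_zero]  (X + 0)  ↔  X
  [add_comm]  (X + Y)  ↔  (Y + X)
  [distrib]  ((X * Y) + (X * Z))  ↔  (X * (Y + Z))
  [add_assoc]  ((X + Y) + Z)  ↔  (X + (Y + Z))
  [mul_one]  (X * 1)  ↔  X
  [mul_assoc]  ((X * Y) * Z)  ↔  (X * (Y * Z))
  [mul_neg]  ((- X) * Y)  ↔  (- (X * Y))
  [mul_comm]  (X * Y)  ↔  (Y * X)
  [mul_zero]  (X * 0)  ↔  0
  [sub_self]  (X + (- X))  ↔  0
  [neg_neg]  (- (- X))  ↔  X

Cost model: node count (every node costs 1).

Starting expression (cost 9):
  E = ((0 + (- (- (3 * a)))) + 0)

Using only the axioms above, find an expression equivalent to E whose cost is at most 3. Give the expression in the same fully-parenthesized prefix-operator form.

1. [neg_neg →] (- (- (3 * a)))  →  (3 * a);  E = ((0 + (3 * a)) + 0)
2. [add_zero →] ((0 + (3 * a)) + 0)  →  (0 + (3 * a))
3. [add_comm →] (0 + (3 * a))  →  ((3 * a) + 0)
4. [add_zero →] ((3 * a) + 0)  →  (3 * a);  cost 3 ≤ 3, done

(3 * a)   [cost 3]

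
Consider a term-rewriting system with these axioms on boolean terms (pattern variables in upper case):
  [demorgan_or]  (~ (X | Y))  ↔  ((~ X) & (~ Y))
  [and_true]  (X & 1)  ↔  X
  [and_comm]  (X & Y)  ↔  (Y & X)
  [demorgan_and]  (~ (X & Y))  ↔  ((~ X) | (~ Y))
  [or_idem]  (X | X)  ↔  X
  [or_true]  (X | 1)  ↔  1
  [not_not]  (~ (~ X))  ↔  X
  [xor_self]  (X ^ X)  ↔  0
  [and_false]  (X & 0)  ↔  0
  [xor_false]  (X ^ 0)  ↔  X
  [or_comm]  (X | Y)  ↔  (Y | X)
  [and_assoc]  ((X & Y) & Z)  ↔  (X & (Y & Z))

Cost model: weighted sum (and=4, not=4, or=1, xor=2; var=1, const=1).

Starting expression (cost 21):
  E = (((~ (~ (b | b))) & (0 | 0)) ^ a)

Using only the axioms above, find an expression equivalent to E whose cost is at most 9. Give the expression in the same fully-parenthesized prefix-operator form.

step 1: not_not (→) rewrites (~ (~ (b | b))) into (b | b), now (((b | b) & (0 | 0)) ^ a)
step 2: or_idem (→) rewrites (0 | 0) into 0, now (((b | b) & 0) ^ a)
step 3: or_idem (→) rewrites (b | b) into b, reaching cost 9 (bound 9)

((b & 0) ^ a)   [cost 9]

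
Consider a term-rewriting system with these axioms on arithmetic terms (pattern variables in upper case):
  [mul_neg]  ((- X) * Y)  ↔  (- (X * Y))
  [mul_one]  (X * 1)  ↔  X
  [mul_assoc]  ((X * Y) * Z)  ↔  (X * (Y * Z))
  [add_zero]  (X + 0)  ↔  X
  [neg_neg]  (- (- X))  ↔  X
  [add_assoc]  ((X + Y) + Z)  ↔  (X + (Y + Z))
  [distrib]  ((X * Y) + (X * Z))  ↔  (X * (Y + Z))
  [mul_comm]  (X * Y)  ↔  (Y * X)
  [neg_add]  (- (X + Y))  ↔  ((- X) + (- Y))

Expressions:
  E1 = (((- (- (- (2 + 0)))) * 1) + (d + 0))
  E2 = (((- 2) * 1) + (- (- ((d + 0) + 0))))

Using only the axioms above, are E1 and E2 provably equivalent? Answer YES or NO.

(1) (2 + 0)  =[add_zero →]=  2    ⊢ (((- (- (- 2))) * 1) + (d + 0))
(2) ((- (- (- 2))) * 1)  =[mul_one →]=  (- (- (- 2)))    ⊢ ((- (- (- 2))) + (d + 0))
(3) (- (- (- 2)))  =[neg_neg →]=  (- 2)    ⊢ ((- 2) + (d + 0))
(4) (d + 0)  =[neg_neg ←]=  (- (- (d + 0)))    ⊢ ((- 2) + (- (- (d + 0))))
(5) d  =[add_zero ←]=  (d + 0)    ⊢ ((- 2) + (- (- ((d + 0) + 0))))
(6) (- 2)  =[mul_one ←]=  ((- 2) * 1)    ⊢ E2

YES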